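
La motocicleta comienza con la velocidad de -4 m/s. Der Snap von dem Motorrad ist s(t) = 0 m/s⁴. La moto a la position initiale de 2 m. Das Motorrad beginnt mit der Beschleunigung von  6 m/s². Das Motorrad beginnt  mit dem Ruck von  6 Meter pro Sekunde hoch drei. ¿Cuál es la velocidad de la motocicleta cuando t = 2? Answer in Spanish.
Debemos encontrar la antiderivada de nuestra ecuación del snap s(t) = 0 3 veces. Tomando ∫s(t)dt y aplicando j(0) = 6, encontramos j(t) = 6. Tomando ∫j(t)dt y aplicando a(0) = 6, encontramos a(t) = 6·t + 6. La antiderivada de la aceleración, con v(0) = -4, da la velocidad: v(t) = 3·t^2 + 6·t - 4. Usando v(t) = 3·t^2 + 6·t - 4 y sustituyendo t = 2, encontramos v = 20.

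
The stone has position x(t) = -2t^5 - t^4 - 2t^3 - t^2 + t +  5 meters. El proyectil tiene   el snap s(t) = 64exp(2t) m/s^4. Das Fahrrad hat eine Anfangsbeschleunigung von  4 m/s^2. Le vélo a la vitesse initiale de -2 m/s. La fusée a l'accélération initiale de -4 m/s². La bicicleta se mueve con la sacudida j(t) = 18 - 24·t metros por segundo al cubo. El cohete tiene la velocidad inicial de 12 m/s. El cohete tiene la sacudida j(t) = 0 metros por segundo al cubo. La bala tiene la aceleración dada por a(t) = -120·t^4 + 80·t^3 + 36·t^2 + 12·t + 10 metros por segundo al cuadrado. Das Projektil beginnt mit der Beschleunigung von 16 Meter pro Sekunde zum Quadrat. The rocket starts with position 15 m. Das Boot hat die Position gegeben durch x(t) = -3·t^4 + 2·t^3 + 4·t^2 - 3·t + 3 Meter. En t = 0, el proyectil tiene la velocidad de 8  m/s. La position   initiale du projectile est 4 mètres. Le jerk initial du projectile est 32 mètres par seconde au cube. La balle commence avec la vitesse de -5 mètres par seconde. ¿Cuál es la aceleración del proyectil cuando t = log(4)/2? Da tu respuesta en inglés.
To solve this, we need to take 2 antiderivatives of our snap equation s(t) = 64·exp(2·t). The integral of snap is jerk. Using j(0) = 32, we get j(t) = 32·exp(2·t). Integrating jerk and using the initial condition a(0) = 16, we get a(t) = 16·exp(2·t). We have acceleration a(t) = 16·exp(2·t). Substituting t = log(4)/2: a(log(4)/2) = 64.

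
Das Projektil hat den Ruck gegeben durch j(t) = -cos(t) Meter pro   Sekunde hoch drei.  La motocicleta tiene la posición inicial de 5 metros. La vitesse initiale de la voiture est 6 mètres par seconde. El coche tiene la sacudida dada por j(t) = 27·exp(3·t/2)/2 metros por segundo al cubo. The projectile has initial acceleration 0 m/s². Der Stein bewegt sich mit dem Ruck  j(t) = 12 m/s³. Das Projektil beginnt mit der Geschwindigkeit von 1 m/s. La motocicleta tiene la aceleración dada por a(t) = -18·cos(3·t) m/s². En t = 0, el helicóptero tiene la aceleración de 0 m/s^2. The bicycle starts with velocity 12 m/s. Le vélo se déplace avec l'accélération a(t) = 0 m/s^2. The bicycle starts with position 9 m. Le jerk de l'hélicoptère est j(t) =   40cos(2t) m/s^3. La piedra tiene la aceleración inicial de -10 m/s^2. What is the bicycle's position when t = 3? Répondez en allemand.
Um dies zu lösen, müssen wir 2 Integrale unserer Gleichung für die Beschleunigung a(t) = 0 finden. Das Integral von der Beschleunigung ist die Geschwindigkeit. Mit v(0) = 12 erhalten wir v(t) = 12. Die Stammfunktion von der Geschwindigkeit, mit x(0) = 9, ergibt die Position: x(t) = 12·t + 9. Mit x(t) = 12·t + 9 und Einsetzen von t = 3, finden wir x = 45.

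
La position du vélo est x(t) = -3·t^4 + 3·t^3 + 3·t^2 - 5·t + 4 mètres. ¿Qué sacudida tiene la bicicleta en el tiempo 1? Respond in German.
Wir müssen unsere Gleichung für die Position x(t) = -3·t^4 + 3·t^3 + 3·t^2 - 5·t + 4 3-mal ableiten. Mit d/dt von x(t) finden wir v(t) = -12·t^3 + 9·t^2 + 6·t - 5. Mit d/dt von v(t) finden wir a(t) = -36·t^2 + 18·t + 6. Durch Ableiten von der Beschleunigung erhalten wir den Ruck: j(t) = 18 - 72·t. Mit j(t) = 18 - 72·t und Einsetzen von t = 1, finden wir j = -54.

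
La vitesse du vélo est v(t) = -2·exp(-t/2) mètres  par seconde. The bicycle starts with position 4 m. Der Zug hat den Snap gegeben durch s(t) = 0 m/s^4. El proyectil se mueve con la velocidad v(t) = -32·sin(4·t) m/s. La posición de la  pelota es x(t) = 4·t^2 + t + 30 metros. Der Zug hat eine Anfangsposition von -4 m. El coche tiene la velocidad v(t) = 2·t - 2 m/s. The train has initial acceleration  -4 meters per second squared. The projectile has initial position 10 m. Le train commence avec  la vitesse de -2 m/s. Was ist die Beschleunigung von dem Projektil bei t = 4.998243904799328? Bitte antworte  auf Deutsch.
Ausgehend von der Geschwindigkeit v(t) = -32·sin(4·t), nehmen wir 1 Ableitung. Durch Ableiten von der Geschwindigkeit erhalten wir die Beschleunigung: a(t) = -128·cos(4·t). Wir haben die Beschleunigung a(t) = -128·cos(4·t). Durch Einsetzen von t = 4.998243904799328: a(4.998243904799328) = -53.0540565034736.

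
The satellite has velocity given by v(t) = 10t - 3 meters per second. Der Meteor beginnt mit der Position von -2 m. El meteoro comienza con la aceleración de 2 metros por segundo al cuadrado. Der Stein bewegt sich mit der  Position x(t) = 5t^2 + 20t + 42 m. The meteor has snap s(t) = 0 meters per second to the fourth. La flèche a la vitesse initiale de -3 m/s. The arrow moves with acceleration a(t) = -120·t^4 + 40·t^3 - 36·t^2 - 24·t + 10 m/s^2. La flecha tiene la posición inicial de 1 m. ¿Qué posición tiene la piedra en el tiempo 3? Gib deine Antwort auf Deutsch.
Wir haben die Position x(t) = 5·t^2 + 20·t + 42. Durch Einsetzen von t = 3: x(3) = 147.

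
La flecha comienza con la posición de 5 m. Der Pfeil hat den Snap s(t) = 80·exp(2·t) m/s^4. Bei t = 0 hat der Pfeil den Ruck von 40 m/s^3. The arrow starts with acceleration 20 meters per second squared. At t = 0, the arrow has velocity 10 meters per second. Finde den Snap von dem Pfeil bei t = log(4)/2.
Wir haben den Snap s(t) = 80·exp(2·t). Durch Einsetzen von t = log(4)/2: s(log(4)/2) = 320.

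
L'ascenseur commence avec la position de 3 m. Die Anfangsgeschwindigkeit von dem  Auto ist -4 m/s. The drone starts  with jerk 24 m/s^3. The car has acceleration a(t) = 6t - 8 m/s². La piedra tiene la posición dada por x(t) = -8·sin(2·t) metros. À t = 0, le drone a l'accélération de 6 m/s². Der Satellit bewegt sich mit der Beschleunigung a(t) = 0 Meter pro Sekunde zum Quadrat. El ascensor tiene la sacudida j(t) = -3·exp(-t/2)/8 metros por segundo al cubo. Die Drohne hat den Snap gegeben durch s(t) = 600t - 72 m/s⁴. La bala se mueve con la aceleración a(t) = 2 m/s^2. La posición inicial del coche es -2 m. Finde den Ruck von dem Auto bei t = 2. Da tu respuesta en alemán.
Ausgehend von der Beschleunigung a(t) = 6·t - 8, nehmen wir 1 Ableitung. Durch Ableiten von der Beschleunigung erhalten wir den Ruck: j(t) = 6. Aus der Gleichung für den Ruck j(t) = 6, setzen wir t = 2 ein und erhalten j = 6.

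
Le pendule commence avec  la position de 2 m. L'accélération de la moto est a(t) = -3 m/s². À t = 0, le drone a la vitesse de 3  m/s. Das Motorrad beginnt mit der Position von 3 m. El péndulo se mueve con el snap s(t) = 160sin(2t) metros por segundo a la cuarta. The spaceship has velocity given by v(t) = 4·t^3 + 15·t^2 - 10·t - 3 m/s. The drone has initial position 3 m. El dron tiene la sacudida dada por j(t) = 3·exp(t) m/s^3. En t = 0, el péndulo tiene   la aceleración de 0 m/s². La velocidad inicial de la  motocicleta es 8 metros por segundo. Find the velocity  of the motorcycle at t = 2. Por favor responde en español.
Necesitamos integrar nuestra ecuación de la aceleración a(t) = -3 1 vez. Integrando la aceleración y usando la condición inicial v(0) = 8, obtenemos v(t) = 8 - 3·t. De la ecuación de la velocidad v(t) = 8 - 3·t, sustituimos t = 2 para obtener v = 2.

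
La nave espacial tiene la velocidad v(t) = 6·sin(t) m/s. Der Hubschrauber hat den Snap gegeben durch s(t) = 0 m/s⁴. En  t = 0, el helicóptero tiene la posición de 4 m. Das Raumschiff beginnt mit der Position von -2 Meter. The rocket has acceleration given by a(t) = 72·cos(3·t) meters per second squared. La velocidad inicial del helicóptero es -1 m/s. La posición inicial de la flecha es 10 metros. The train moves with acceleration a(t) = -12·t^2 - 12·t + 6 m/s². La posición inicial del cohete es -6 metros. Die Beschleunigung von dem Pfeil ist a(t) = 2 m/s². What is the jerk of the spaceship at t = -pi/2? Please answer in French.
Pour résoudre ceci, nous devons prendre 2 dérivées de notre équation de la vitesse v(t) = 6·sin(t). En prenant d/dt de v(t), nous trouvons a(t) = 6·cos(t). En dérivant l'accélération, nous obtenons le jerk: j(t) = -6·sin(t). Nous avons le jerk j(t) = -6·sin(t). En substituant t = -pi/2: j(-pi/2) = 6.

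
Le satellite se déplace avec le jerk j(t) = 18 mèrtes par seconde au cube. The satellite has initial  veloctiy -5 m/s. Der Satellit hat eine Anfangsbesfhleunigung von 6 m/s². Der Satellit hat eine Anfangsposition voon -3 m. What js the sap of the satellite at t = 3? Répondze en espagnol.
Debemos derivar nuestra ecuación de la sacudida j(t) = 18 1 vez. La derivada de la sacudida da el snap: s(t) = 0. De la ecuación del snap s(t) = 0, sustituimos t = 3 para obtener s = 0.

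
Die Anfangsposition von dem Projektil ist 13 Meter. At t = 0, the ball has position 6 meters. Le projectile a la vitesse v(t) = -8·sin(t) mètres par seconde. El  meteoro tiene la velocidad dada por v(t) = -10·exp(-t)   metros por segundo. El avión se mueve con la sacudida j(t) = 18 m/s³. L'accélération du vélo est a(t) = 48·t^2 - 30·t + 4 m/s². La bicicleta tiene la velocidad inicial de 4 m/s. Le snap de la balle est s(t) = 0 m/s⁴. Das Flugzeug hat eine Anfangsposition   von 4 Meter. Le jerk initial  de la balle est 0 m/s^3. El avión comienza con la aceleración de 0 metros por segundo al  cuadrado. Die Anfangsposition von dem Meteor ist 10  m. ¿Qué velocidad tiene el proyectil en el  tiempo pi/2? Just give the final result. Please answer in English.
The velocity at t = pi/2 is v = -8.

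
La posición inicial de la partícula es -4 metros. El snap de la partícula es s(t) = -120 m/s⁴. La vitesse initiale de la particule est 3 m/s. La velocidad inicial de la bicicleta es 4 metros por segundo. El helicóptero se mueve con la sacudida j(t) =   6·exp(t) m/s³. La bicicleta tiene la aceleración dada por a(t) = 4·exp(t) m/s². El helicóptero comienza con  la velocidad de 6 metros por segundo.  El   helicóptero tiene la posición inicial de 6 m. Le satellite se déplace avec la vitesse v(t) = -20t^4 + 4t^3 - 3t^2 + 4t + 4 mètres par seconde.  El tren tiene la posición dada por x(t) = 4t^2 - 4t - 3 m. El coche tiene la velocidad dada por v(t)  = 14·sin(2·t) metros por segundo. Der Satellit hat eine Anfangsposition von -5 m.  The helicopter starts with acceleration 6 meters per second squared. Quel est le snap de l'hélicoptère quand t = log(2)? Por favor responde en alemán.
Um dies zu lösen, müssen wir 1 Ableitung unserer Gleichung für den Ruck j(t) = 6·exp(t) nehmen. Mit d/dt von j(t) finden wir s(t) = 6·exp(t). Mit s(t) = 6·exp(t) und Einsetzen von t = log(2), finden wir s = 12.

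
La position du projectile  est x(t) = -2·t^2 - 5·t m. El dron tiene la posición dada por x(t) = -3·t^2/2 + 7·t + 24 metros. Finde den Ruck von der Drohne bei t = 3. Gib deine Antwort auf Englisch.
Starting from position x(t) = -3·t^2/2 + 7·t + 24, we take 3 derivatives. The derivative of position gives velocity: v(t) = 7 - 3·t. The derivative of velocity gives acceleration: a(t) = -3. The derivative of acceleration gives jerk: j(t) = 0. We have jerk j(t) = 0. Substituting t = 3: j(3) = 0.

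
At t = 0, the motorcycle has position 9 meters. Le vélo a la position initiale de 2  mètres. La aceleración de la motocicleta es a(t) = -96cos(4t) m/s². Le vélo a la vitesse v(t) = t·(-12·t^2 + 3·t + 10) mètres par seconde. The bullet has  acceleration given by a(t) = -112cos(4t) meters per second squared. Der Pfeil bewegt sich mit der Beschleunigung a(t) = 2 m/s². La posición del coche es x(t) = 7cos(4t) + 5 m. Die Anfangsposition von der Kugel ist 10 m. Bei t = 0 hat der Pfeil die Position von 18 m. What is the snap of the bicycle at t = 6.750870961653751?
To solve this, we need to take 3 derivatives of our velocity equation v(t) = t·(-12·t^2 + 3·t + 10). Taking d/dt of v(t), we find a(t) = -12·t^2 + t·(3 - 24·t) + 3·t + 10. Differentiating acceleration, we get jerk: j(t) = 6 - 72·t. The derivative of jerk gives snap: s(t) = -72. From the given snap equation s(t) = -72, we substitute t = 6.750870961653751 to get s = -72.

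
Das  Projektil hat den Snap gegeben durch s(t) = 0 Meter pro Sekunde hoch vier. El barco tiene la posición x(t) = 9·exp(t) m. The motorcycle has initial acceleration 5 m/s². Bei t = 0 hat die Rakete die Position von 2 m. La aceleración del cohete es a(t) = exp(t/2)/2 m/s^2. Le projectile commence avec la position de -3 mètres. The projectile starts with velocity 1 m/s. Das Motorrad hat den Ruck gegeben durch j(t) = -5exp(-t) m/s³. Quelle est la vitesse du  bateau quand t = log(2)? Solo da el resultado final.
La réponse est 18.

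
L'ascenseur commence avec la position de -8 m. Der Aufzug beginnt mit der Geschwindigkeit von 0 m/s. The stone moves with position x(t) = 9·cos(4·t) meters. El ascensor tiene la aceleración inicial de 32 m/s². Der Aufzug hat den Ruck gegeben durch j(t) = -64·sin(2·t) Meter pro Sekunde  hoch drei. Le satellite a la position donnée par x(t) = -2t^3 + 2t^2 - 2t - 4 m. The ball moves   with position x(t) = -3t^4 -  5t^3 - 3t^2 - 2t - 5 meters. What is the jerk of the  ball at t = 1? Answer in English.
Starting from position x(t) = -3·t^4 - 5·t^3 - 3·t^2 - 2·t - 5, we take 3 derivatives. Taking d/dt of x(t), we find v(t) = -12·t^3 - 15·t^2 - 6·t - 2. The derivative of velocity gives acceleration: a(t) = -36·t^2 - 30·t - 6. Taking d/dt of a(t), we find j(t) = -72·t - 30. We have jerk j(t) = -72·t - 30. Substituting t = 1: j(1) = -102.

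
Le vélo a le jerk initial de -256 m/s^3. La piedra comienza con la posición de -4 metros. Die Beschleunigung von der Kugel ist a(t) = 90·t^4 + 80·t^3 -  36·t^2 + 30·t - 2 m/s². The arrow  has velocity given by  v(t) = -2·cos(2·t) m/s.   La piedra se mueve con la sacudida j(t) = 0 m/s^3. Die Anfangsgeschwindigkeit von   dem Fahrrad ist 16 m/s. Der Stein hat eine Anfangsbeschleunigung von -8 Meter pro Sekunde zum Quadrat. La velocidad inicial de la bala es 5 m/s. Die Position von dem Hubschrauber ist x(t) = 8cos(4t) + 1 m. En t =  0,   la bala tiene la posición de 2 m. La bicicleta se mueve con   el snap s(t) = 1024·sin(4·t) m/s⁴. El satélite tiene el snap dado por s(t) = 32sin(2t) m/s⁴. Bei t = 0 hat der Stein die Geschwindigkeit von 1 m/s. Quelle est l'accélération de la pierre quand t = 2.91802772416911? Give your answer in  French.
Nous devons intégrer notre équation du jerk j(t) = 0 1 fois. En intégrant le jerk et en utilisant la condition initiale a(0) = -8, nous obtenons a(t) = -8. Nous avons l'accélération a(t) = -8. En substituant t = 2.91802772416911: a(2.91802772416911) = -8.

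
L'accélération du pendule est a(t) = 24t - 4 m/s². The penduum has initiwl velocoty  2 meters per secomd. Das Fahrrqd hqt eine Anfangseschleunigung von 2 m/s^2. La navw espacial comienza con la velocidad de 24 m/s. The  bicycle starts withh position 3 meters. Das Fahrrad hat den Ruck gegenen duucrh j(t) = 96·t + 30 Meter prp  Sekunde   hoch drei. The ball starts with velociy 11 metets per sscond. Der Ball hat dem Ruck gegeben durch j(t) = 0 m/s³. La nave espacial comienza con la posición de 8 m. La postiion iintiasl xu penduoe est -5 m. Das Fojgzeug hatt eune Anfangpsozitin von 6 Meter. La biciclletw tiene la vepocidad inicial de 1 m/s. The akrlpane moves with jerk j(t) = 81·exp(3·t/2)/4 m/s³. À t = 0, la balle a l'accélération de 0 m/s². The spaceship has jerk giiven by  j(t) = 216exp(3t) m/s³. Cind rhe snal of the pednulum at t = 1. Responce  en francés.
Nous devons dériver notre équation de l'accélération a(t) = 24·t - 4 2 fois. En dérivant l'accélération, nous obtenons le jerk: j(t) = 24. La dérivée du jerk donne le snap: s(t) = 0. Nous avons le snap s(t) = 0. En substituant t = 1: s(1) = 0.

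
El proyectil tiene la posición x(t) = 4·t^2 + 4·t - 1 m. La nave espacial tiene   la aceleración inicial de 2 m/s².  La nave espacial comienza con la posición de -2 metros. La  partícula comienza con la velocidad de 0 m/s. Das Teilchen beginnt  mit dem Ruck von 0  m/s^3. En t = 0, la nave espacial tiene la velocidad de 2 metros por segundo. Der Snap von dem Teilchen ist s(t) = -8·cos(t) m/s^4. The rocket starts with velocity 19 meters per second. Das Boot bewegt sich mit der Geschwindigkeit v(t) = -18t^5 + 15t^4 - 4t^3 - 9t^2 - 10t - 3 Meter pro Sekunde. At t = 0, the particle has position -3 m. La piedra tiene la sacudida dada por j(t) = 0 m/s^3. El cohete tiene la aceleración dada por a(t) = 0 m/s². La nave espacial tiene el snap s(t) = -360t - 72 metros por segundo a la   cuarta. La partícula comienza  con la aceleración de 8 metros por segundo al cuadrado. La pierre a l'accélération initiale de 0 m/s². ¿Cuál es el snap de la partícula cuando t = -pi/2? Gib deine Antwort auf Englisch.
Using s(t) = -8·cos(t) and substituting t = -pi/2, we find s = 0.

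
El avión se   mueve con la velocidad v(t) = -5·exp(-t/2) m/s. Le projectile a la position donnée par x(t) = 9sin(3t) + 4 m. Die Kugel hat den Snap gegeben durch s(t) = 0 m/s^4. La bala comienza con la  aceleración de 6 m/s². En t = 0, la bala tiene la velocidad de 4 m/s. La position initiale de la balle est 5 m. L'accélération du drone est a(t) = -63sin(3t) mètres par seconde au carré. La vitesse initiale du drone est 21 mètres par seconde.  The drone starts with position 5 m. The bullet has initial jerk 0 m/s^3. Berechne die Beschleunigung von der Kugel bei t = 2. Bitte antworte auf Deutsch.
Ausgehend von dem Snap s(t) = 0, nehmen wir 2 Stammfunktionen. Durch Integration von dem Snap und Verwendung der Anfangsbedingung j(0) = 0, erhalten wir j(t) = 0. Durch Integration von dem Ruck und Verwendung der Anfangsbedingung a(0) = 6, erhalten wir a(t) = 6. Aus der Gleichung für die Beschleunigung a(t) = 6, setzen wir t = 2 ein und erhalten a = 6.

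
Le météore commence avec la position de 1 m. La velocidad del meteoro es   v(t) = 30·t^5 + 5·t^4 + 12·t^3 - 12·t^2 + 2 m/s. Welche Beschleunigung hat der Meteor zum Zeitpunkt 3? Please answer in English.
We must differentiate our velocity equation v(t) = 30·t^5 + 5·t^4 + 12·t^3 - 12·t^2 + 2 1 time. Differentiating velocity, we get acceleration: a(t) = 150·t^4 + 20·t^3 + 36·t^2 - 24·t. From the given acceleration equation a(t) = 150·t^4 + 20·t^3 + 36·t^2 - 24·t, we substitute t = 3 to get a = 12942.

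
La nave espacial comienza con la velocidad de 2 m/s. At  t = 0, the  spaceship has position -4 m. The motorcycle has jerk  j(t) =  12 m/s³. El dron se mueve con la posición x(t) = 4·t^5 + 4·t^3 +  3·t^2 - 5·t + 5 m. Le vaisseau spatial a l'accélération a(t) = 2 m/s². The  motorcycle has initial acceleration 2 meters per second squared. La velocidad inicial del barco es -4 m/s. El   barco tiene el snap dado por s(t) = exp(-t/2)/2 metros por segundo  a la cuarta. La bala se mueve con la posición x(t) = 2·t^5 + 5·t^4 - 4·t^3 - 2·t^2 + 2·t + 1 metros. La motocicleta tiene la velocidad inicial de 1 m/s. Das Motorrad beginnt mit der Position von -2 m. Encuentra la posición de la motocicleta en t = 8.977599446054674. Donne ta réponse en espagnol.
Debemos encontrar la integral de nuestra ecuación de la sacudida j(t) = 12 3 veces. Integrando la sacudida y usando la condición inicial a(0) = 2, obtenemos a(t) = 12·t + 2. Integrando la aceleración y usando la condición inicial v(0) = 1, obtenemos v(t) = 6·t^2 + 2·t + 1. La integral de la velocidad es la posición. Usando x(0) = -2, obtenemos x(t) = 2·t^3 + t^2 + t - 2. Tenemos la posición x(t) = 2·t^3 + t^2 + t - 2. Sustituyendo t = 8.977599446054674: x(8.977599446054674) = 1534.71529594203.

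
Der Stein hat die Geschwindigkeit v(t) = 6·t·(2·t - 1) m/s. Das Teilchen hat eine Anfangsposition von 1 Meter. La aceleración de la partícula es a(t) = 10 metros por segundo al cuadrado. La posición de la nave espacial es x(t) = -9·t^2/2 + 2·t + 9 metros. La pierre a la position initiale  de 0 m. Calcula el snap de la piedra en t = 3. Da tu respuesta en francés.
Nous devons dériver notre équation de la vitesse v(t) = 6·t·(2·t - 1) 3 fois. En prenant d/dt de v(t), nous trouvons a(t) = 24·t - 6. En prenant d/dt de a(t), nous trouvons j(t) = 24. La dérivée du jerk donne le snap: s(t) = 0. De l'équation du snap s(t) = 0, nous substituons t = 3 pour obtenir s = 0.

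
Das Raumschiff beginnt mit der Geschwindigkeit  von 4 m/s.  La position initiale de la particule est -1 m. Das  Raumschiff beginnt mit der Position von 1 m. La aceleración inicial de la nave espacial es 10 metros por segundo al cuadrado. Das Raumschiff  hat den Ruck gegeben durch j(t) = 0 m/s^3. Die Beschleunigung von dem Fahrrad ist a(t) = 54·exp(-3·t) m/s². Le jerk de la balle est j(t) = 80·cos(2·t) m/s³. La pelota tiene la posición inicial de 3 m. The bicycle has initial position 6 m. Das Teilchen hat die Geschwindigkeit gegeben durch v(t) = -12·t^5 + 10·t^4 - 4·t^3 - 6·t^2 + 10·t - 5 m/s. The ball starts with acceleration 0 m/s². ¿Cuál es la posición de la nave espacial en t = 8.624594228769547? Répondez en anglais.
Starting from jerk j(t) = 0, we take 3 integrals. The integral of jerk, with a(0) = 10, gives acceleration: a(t) = 10. The antiderivative of acceleration, with v(0) = 4, gives velocity: v(t) = 10·t + 4. The antiderivative of velocity is position. Using x(0) = 1, we get x(t) = 5·t^2 + 4·t + 1. From the given position equation x(t) = 5·t^2 + 4·t + 1, we substitute t = 8.624594228769547 to get x = 407.416504969703.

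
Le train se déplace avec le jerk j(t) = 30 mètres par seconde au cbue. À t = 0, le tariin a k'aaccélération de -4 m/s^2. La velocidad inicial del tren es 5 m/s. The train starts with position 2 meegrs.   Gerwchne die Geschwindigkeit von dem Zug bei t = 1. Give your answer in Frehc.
Nous devons intégrer notre équation du jerk j(t) = 30 2 fois. En intégrant le jerk et en utilisant la condition initiale a(0) = -4, nous obtenons a(t) = 30·t - 4. En prenant ∫a(t)dt et en appliquant v(0) = 5, nous trouvons v(t) = 15·t^2 - 4·t + 5. De l'équation de la vitesse v(t) = 15·t^2 - 4·t + 5, nous substituons t = 1 pour obtenir v = 16.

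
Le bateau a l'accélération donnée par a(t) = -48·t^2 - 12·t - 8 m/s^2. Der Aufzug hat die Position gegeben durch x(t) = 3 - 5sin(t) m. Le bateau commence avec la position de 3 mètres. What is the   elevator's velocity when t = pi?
We must differentiate our position equation x(t) = 3 - 5·sin(t) 1 time. The derivative of position gives velocity: v(t) = -5·cos(t). From the given velocity equation v(t) = -5·cos(t), we substitute t = pi to get v = 5.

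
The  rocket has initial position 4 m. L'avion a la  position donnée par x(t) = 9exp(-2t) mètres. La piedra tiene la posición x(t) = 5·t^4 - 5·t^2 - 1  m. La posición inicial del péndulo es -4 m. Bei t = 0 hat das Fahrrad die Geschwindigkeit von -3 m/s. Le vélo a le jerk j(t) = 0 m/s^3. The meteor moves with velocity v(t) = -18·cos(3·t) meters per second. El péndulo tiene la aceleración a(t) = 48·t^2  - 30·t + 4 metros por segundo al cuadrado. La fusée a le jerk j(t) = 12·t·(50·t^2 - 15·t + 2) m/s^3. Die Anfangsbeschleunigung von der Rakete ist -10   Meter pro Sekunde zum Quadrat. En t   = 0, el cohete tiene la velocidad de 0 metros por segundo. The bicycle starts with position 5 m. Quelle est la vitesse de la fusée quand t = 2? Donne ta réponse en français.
En partant du jerk j(t) = 12·t·(50·t^2 - 15·t + 2), nous prenons 2 primitives. L'intégrale du jerk, avec a(0) = -10, donne l'accélération: a(t) = 150·t^4 - 60·t^3 + 12·t^2 - 10. En prenant ∫a(t)dt et en appliquant v(0) = 0, nous trouvons v(t) = t·(30·t^4 - 15·t^3 + 4·t^2 - 10). Nous avons la vitesse v(t) = t·(30·t^4 - 15·t^3 + 4·t^2 - 10). En substituant t = 2: v(2) = 732.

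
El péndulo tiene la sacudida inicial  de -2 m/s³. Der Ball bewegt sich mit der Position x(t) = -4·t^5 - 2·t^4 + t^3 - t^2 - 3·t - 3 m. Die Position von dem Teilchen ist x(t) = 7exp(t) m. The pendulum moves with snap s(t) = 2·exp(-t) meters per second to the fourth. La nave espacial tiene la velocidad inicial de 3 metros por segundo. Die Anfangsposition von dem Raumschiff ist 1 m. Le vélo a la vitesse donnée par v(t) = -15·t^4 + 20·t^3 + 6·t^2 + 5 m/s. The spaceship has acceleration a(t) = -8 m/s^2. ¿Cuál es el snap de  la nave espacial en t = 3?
Partiendo de la aceleración a(t) = -8, tomamos 2 derivadas. Tomando d/dt de a(t), encontramos j(t) = 0. Tomando d/dt de j(t), encontramos s(t) = 0. Usando s(t) = 0 y sustituyendo t = 3, encontramos s = 0.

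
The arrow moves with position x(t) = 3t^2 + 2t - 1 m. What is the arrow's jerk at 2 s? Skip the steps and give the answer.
At t = 2, j = 0.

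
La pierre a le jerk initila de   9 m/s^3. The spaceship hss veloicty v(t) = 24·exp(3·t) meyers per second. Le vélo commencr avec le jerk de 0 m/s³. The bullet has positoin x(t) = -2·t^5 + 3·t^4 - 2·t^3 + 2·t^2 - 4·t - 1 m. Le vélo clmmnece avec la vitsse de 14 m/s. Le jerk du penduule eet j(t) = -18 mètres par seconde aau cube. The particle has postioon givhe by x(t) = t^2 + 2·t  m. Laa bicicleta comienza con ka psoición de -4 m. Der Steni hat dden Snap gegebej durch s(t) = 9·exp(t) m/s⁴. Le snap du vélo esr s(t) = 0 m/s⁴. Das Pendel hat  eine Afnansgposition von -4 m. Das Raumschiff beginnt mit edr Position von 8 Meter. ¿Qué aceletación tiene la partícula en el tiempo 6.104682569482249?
Partiendo de la posición x(t) = t^2 + 2·t, tomamos 2 derivadas. La derivada de la posición da la velocidad: v(t) = 2·t + 2. Derivando la velocidad, obtenemos la aceleración: a(t) = 2. Tenemos la aceleración a(t) = 2. Sustituyendo t = 6.104682569482249: a(6.104682569482249) = 2.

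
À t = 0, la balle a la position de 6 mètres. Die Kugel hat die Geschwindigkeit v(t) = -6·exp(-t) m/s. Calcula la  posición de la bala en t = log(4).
Partiendo de la velocidad v(t) = -6·exp(-t), tomamos 1 integral. Integrando la velocidad y usando la condición inicial x(0) = 6, obtenemos x(t) = 6·exp(-t). Tenemos la posición x(t) = 6·exp(-t). Sustituyendo t = log(4): x(log(4)) = 3/2.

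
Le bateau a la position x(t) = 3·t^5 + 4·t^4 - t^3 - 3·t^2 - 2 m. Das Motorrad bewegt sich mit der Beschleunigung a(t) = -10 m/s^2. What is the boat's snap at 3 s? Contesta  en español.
Partiendo de la posición x(t) = 3·t^5 + 4·t^4 - t^3 - 3·t^2 - 2, tomamos 4 derivadas. Tomando d/dt de x(t), encontramos v(t) = 15·t^4 + 16·t^3 - 3·t^2 - 6·t. Derivando la velocidad, obtenemos la aceleración: a(t) = 60·t^3 + 48·t^2 - 6·t - 6. Tomando d/dt de a(t), encontramos j(t) = 180·t^2 + 96·t - 6. La derivada de la sacudida da el snap: s(t) = 360·t + 96. Usando s(t) = 360·t + 96 y sustituyendo t = 3, encontramos s = 1176.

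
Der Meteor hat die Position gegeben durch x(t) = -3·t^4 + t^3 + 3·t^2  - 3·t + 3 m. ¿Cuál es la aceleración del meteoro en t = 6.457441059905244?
Para resolver esto, necesitamos tomar 2 derivadas de nuestra ecuación de la posición x(t) = -3·t^4 + t^3 + 3·t^2 - 3·t + 3. Tomando d/dt de x(t), encontramos v(t) = -12·t^3 + 3·t^2 + 6·t - 3. La derivada de la velocidad da la aceleración: a(t) = -36·t^2 + 6·t + 6. Tenemos la aceleración a(t) = -36·t^2 + 6·t + 6. Sustituyendo t = 6.457441059905244: a(6.457441059905244) = -1456.40297515797.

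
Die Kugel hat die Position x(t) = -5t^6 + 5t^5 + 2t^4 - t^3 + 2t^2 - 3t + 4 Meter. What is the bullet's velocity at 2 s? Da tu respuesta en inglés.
To solve this, we need to take 1 derivative of our position equation x(t) = -5·t^6 + 5·t^5 + 2·t^4 - t^3 + 2·t^2 - 3·t + 4. Differentiating position, we get velocity: v(t) = -30·t^5 + 25·t^4 + 8·t^3 - 3·t^2 + 4·t - 3. We have velocity v(t) = -30·t^5 + 25·t^4 + 8·t^3 - 3·t^2 + 4·t - 3. Substituting t = 2: v(2) = -503.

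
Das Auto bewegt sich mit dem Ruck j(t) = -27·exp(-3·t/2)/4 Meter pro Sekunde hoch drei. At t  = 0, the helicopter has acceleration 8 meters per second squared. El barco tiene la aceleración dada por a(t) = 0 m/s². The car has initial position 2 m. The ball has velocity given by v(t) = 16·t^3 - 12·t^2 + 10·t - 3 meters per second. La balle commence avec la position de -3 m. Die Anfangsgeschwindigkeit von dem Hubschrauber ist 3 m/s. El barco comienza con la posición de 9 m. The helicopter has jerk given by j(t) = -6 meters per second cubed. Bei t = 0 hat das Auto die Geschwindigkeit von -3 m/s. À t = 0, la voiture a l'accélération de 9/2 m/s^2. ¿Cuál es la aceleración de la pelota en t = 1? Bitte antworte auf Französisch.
Pour résoudre ceci, nous devons prendre 1 dérivée de notre équation de la vitesse v(t) = 16·t^3 - 12·t^2 + 10·t - 3. En prenant d/dt de v(t), nous trouvons a(t) = 48·t^2 - 24·t + 10. Nous avons l'accélération a(t) = 48·t^2 - 24·t + 10. En substituant t = 1: a(1) = 34.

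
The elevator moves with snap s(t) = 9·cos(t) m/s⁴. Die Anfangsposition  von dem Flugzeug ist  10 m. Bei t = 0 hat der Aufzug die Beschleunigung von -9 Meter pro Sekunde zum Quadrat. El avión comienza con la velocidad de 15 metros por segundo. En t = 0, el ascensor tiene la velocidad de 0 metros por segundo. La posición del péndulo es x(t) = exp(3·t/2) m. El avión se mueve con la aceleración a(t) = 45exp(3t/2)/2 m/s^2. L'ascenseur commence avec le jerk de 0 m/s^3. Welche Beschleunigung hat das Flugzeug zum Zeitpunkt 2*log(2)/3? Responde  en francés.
De l'équation de l'accélération a(t) = 45·exp(3·t/2)/2, nous substituons t = 2*log(2)/3 pour obtenir a = 45.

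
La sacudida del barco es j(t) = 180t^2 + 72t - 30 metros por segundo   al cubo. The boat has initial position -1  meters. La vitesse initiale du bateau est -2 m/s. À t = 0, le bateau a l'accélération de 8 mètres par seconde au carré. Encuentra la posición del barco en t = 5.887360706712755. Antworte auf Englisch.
We need to integrate our jerk equation j(t) = 180·t^2 + 72·t - 30 3 times. Integrating jerk and using the initial condition a(0) = 8, we get a(t) = 60·t^3 + 36·t^2 - 30·t + 8. Integrating acceleration and using the initial condition v(0) = -2, we get v(t) = 15·t^4 + 12·t^3 - 15·t^2 + 8·t - 2. Taking ∫v(t)dt and applying x(0) = -1, we find x(t) = 3·t^5 + 3·t^4 - 5·t^3 + 4·t^2 - 2·t - 1. We have position x(t) = 3·t^5 + 3·t^4 - 5·t^3 + 4·t^2 - 2·t - 1. Substituting t = 5.887360706712755: x(5.887360706712755) = 23928.6967652647.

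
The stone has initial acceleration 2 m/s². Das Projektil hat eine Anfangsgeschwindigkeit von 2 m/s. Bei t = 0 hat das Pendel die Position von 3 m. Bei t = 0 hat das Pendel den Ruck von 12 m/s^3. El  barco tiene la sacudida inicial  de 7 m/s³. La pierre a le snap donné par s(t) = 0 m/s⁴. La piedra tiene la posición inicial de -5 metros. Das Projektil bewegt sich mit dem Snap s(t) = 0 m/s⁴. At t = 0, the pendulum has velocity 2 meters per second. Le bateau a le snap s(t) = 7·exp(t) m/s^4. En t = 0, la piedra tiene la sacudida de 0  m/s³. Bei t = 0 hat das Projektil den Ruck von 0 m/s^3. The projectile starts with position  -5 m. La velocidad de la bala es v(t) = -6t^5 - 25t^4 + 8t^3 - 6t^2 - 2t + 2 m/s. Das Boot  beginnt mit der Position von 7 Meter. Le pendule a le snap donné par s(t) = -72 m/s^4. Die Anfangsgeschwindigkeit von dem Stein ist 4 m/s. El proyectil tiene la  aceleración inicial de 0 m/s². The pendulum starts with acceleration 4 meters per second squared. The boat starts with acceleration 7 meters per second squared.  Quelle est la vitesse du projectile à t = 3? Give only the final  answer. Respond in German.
Bei t = 3, v = 2.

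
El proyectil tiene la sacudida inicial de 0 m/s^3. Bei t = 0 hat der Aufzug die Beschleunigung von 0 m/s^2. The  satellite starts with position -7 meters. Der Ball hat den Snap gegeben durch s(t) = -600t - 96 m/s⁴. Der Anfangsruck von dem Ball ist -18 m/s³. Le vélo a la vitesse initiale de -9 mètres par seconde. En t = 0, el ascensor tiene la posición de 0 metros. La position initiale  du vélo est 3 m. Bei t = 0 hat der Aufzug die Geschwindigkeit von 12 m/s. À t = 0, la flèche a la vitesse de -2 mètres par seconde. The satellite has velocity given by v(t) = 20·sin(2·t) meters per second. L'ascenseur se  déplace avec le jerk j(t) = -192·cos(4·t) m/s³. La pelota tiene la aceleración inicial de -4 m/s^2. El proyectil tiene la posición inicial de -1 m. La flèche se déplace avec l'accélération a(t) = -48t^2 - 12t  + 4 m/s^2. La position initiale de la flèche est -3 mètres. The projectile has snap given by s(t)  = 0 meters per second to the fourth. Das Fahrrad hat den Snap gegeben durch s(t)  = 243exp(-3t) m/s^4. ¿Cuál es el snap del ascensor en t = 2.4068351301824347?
Para resolver esto, necesitamos tomar 1 derivada de nuestra ecuación de la sacudida j(t) = -192·cos(4·t). La derivada de la sacudida da el snap: s(t) = 768·sin(4·t). Tenemos el snap s(t) = 768·sin(4·t). Sustituyendo t = 2.4068351301824347: s(2.4068351301824347) = -154.506359128545.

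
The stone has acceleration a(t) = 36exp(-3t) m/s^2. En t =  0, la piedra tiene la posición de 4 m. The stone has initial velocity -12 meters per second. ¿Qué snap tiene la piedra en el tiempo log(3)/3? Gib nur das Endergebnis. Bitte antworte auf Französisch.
La réponse est 108.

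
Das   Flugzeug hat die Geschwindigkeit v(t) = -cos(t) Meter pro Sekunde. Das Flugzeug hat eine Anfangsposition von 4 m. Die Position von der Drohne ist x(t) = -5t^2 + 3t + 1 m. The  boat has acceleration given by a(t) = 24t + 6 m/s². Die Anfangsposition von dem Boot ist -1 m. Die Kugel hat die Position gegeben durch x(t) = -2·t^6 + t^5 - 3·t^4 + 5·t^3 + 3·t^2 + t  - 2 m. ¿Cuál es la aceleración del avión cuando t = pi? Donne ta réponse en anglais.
To solve this, we need to take 1 derivative of our velocity equation v(t) = -cos(t). The derivative of velocity gives acceleration: a(t) = sin(t). We have acceleration a(t) = sin(t). Substituting t = pi: a(pi) = 0.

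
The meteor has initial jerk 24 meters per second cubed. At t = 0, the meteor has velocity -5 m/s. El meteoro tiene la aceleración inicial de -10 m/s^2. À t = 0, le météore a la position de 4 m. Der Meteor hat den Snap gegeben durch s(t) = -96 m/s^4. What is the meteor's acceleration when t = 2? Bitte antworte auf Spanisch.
Necesitamos integrar nuestra ecuación del snap s(t) = -96 2 veces. Integrando el snap y usando la condición inicial j(0) = 24, obtenemos j(t) = 24 - 96·t. Tomando ∫j(t)dt y aplicando a(0) = -10, encontramos a(t) = -48·t^2 + 24·t - 10. Tenemos la aceleración a(t) = -48·t^2 + 24·t - 10. Sustituyendo t = 2: a(2) = -154.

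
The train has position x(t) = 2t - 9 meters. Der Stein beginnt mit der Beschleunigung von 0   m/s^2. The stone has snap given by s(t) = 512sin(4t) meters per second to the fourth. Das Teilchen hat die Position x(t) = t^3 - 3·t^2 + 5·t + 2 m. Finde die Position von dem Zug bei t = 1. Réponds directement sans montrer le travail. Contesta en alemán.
Die Position bei t = 1 ist x = -7.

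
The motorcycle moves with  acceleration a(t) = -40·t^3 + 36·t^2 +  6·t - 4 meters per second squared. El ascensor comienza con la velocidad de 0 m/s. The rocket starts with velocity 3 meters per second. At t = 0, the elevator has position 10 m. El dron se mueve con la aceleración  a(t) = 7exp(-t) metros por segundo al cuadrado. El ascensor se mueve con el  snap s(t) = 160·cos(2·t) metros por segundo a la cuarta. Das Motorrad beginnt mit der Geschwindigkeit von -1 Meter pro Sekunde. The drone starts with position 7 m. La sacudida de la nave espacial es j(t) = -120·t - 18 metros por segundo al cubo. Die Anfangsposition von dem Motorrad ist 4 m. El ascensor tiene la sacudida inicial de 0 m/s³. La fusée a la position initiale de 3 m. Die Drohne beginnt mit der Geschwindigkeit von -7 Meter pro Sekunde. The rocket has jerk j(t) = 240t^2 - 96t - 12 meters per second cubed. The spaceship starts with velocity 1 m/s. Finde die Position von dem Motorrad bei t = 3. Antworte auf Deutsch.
Ausgehend von der Beschleunigung a(t) = -40·t^3 + 36·t^2 + 6·t - 4, nehmen wir 2 Stammfunktionen. Mit ∫a(t)dt und Anwendung von v(0) = -1, finden wir v(t) = -10·t^4 + 12·t^3 + 3·t^2 - 4·t - 1. Mit ∫v(t)dt und Anwendung von x(0) = 4, finden wir x(t) = -2·t^5 + 3·t^4 + t^3 - 2·t^2 - t + 4. Aus der Gleichung für die Position x(t) = -2·t^5 + 3·t^4 + t^3 - 2·t^2 - t + 4, setzen wir t = 3 ein und erhalten x = -233.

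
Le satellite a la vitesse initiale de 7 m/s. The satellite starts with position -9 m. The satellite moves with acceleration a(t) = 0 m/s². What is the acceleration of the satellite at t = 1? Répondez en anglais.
From the given acceleration equation a(t) = 0, we substitute t = 1 to get a = 0.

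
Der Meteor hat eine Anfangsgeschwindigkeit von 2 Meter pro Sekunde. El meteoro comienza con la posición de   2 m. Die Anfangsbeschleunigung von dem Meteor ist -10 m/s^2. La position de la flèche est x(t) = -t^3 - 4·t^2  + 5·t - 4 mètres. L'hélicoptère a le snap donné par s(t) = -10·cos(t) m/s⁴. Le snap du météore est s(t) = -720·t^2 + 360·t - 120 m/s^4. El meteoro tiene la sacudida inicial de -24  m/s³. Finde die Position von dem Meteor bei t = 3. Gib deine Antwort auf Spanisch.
Partiendo del snap s(t) = -720·t^2 + 360·t - 120, tomamos 4 integrales. Tomando ∫s(t)dt y aplicando j(0) = -24, encontramos j(t) = -240·t^3 + 180·t^2 - 120·t - 24. La antiderivada de la sacudida es la aceleración. Usando a(0) = -10, obtenemos a(t) = -60·t^4 + 60·t^3 - 60·t^2 - 24·t - 10. La integral de la aceleración es la velocidad. Usando v(0) = 2, obtenemos v(t) = -12·t^5 + 15·t^4 - 20·t^3 - 12·t^2 - 10·t + 2. La antiderivada de la velocidad, con x(0) = 2, da la posición: x(t) = -2·t^6 + 3·t^5 - 5·t^4 - 4·t^3 - 5·t^2 + 2·t + 2. Usando x(t) = -2·t^6 + 3·t^5 - 5·t^4 - 4·t^3 - 5·t^2 + 2·t + 2 y sustituyendo t = 3, encontramos x = -1279.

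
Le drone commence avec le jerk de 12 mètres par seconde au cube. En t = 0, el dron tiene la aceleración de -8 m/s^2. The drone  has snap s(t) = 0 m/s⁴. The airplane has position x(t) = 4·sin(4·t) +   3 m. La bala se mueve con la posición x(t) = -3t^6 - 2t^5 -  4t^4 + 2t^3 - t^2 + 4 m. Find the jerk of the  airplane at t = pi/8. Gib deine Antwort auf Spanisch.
Para resolver esto, necesitamos tomar 3 derivadas de nuestra ecuación de la posición x(t) = 4·sin(4·t) + 3. La derivada de la posición da la velocidad: v(t) = 16·cos(4·t). Tomando d/dt de v(t), encontramos a(t) = -64·sin(4·t). La derivada de la aceleración da la sacudida: j(t) = -256·cos(4·t). Tenemos la sacudida j(t) = -256·cos(4·t). Sustituyendo t = pi/8: j(pi/8) = 0.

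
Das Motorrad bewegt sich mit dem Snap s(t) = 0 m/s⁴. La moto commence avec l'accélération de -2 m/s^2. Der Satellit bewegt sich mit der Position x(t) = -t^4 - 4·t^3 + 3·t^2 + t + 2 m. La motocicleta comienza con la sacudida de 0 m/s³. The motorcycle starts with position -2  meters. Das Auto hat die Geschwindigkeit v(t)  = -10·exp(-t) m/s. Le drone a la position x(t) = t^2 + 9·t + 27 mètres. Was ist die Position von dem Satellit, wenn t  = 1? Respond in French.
Nous avons la position x(t) = -t^4 - 4·t^3 + 3·t^2 + t + 2. En substituant t = 1: x(1) = 1.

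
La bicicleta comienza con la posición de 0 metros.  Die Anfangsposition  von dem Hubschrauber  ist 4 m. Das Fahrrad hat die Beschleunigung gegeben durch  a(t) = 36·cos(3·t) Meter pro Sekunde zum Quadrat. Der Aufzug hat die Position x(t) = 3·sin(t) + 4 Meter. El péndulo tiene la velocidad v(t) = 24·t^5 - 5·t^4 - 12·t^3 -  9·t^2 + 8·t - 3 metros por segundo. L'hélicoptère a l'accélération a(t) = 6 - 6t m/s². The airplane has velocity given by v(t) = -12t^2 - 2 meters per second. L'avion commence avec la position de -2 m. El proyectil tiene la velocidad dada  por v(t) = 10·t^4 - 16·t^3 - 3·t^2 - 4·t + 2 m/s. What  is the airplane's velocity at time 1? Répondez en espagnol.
Tenemos la velocidad v(t) = -12·t^2 - 2. Sustituyendo t = 1: v(1) = -14.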